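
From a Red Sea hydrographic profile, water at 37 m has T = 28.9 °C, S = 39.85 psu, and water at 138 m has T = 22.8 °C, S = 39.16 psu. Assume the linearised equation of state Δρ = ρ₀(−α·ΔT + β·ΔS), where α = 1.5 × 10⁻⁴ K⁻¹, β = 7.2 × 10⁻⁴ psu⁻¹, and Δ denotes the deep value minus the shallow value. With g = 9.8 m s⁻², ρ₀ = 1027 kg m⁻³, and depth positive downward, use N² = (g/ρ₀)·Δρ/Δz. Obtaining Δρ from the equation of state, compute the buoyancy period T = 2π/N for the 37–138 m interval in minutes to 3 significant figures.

16.4 min

ΔT = -6.1 K, ΔS = -0.69 psu (deep − shallow).
Δρ/ρ₀ = −αΔT + βΔS = 9.15 × 10⁻⁴ − 4.968 × 10⁻⁴ = 4.182 × 10⁻⁴, so Δρ ≈ 0.4295 kg m⁻³.
N² = (g/ρ₀)·Δρ/Δz = g·(Δρ/ρ₀)/Δz = 9.8 × 4.182 × 10⁻⁴ / 101 = 4.0578 × 10⁻⁵ s⁻².
N = √(4.0578 × 10⁻⁵) = 6.3701 × 10⁻³ rad s⁻¹ → T = 2π/N = 986.36 s = 16.439 min ≈ 16.4 min.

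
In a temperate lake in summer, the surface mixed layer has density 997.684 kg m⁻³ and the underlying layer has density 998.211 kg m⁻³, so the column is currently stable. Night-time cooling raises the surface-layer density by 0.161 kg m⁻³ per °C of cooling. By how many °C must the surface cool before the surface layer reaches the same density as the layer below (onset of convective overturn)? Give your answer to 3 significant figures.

Density deficit of the surface layer: 998.211 − 997.684 = 0.527 kg m⁻³.
Required change = 0.527 / 0.161 = 3.27 °C.

3.27 °C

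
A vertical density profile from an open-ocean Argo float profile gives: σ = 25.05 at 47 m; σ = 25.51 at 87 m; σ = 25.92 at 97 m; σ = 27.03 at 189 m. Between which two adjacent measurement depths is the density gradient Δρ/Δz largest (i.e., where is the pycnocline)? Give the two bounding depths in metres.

Compute the density gradient over each adjacent pair:
  47–87 m: Δρ/Δz = 0.46/40 = 0.011 kg m⁻⁴
  87–97 m: Δρ/Δz = 0.41/10 = 0.041 kg m⁻⁴
  97–189 m: Δρ/Δz = 1.11/92 = 0.012 kg m⁻⁴
The largest gradient is in the 87–97 m interval — the pycnocline.

87–97 m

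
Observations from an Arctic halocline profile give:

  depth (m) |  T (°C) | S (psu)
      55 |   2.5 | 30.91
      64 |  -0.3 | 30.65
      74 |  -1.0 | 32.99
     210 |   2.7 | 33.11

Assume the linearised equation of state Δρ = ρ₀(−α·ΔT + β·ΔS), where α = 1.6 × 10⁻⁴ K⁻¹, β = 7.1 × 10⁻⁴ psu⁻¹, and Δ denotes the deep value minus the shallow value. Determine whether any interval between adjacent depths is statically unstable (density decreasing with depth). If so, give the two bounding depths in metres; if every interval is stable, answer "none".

74–210 m

Evaluate Δρ/ρ₀ = −αΔT + βΔS across each adjacent pair:
  55–64 m: −αΔT+βΔS = −(1.6 × 10⁻⁴)(-2.8)+(7.1 × 10⁻⁴)(-0.26) = 2.6 × 10⁻⁴ → stable
  64–74 m: −αΔT+βΔS = −(1.6 × 10⁻⁴)(-0.7)+(7.1 × 10⁻⁴)(+2.34) = 1.8 × 10⁻³ → stable
  74–210 m: −αΔT+βΔS = −(1.6 × 10⁻⁴)(+3.7)+(7.1 × 10⁻⁴)(+0.12) = -5.1 × 10⁻⁴ → UNSTABLE
The 74–210 m interval has Δρ < 0: lighter water underlies denser water.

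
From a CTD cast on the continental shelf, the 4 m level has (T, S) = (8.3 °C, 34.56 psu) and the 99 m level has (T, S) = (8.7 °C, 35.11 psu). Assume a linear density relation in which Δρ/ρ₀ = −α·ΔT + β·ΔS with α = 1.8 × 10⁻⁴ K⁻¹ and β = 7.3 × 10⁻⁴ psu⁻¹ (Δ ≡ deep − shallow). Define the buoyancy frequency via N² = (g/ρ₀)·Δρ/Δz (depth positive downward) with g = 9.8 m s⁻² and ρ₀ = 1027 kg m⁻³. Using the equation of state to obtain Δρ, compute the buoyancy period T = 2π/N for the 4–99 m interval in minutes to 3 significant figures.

18.0 min

ΔT = +0.4 K, ΔS = +0.55 psu (deep − shallow).
Δρ/ρ₀ = −αΔT + βΔS = -7.20 × 10⁻⁵ + 4.015 × 10⁻⁴ = 3.295 × 10⁻⁴, so Δρ ≈ 0.3384 kg m⁻³.
N² = (g/ρ₀)·Δρ/Δz = g·(Δρ/ρ₀)/Δz = 9.8 × 3.295 × 10⁻⁴ / 95 = 3.3991 × 10⁻⁵ s⁻².
N = √(3.3991 × 10⁻⁵) = 5.8302 × 10⁻³ rad s⁻¹ → T = 2π/N = 1.0777 × 10³ s = 17.962 min ≈ 18.0 min.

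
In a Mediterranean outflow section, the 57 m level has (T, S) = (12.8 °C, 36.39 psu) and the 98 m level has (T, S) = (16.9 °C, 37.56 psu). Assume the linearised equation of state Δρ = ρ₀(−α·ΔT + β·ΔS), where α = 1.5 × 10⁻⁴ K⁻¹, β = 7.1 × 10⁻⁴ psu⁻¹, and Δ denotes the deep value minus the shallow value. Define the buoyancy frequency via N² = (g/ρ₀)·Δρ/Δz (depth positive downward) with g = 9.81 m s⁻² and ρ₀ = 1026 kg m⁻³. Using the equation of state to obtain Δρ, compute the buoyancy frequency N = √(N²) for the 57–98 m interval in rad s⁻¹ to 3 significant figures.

7.18 × 10⁻³ rad s⁻¹

ΔT = +4.1 K, ΔS = +1.17 psu (deep − shallow).
Δρ/ρ₀ = −αΔT + βΔS = -6.15 × 10⁻⁴ + 8.307 × 10⁻⁴ = 2.157 × 10⁻⁴, so Δρ ≈ 0.2213 kg m⁻³.
N² = (g/ρ₀)·Δρ/Δz = g·(Δρ/ρ₀)/Δz = 9.81 × 2.157 × 10⁻⁴ / 41 = 5.1610 × 10⁻⁵ s⁻².
N = √(5.1610 × 10⁻⁵) = 7.1840 × 10⁻³ rad s⁻¹ ≈ 7.18 × 10⁻³ rad s⁻¹.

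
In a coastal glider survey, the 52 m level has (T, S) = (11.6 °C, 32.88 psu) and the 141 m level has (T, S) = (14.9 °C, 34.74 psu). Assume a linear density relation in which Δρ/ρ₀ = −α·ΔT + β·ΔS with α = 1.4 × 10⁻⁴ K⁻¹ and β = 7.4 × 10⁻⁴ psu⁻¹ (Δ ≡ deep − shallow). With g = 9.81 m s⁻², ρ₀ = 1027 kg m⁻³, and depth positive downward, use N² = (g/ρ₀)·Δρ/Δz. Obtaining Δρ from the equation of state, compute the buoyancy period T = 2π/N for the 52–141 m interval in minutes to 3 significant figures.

ΔT = +3.3 K, ΔS = +1.86 psu (deep − shallow).
Δρ/ρ₀ = −αΔT + βΔS = -4.62 × 10⁻⁴ + 1.3764 × 10⁻³ = 9.144 × 10⁻⁴, so Δρ ≈ 0.9391 kg m⁻³.
N² = (g/ρ₀)·Δρ/Δz = g·(Δρ/ρ₀)/Δz = 9.81 × 9.144 × 10⁻⁴ / 89 = 1.0079 × 10⁻⁴ s⁻².
N = √(1.0079 × 10⁻⁴) = 0.010039 rad s⁻¹ → T = 2π/N = 625.88 s = 10.431 min ≈ 10.4 min.

10.4 min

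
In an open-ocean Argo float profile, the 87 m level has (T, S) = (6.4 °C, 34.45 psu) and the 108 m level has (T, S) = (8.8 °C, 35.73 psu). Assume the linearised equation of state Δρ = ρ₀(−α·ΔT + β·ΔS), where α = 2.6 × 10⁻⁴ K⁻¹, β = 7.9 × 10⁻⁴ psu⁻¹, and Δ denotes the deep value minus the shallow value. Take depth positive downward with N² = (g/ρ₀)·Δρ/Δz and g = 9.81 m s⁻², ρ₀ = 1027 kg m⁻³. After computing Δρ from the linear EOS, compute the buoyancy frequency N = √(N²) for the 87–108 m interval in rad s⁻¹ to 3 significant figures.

0.0134 rad s⁻¹

ΔT = +2.4 K, ΔS = +1.28 psu (deep − shallow).
Δρ/ρ₀ = −αΔT + βΔS = -6.24 × 10⁻⁴ + 1.0112 × 10⁻³ = 3.872 × 10⁻⁴, so Δρ ≈ 0.3977 kg m⁻³.
N² = (g/ρ₀)·Δρ/Δz = g·(Δρ/ρ₀)/Δz = 9.81 × 3.872 × 10⁻⁴ / 21 = 1.8088 × 10⁻⁴ s⁻².
N = √(1.8088 × 10⁻⁴) = 0.013449 rad s⁻¹ ≈ 0.0134 rad s⁻¹.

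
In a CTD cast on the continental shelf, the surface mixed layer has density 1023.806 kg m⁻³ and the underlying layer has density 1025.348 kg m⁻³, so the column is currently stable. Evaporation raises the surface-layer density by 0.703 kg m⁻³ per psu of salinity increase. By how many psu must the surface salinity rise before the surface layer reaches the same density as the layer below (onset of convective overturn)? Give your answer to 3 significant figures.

2.19 psu

Density deficit of the surface layer: 1025.348 − 1023.806 = 1.542 kg m⁻³.
Required change = 1.542 / 0.703 = 2.19 psu.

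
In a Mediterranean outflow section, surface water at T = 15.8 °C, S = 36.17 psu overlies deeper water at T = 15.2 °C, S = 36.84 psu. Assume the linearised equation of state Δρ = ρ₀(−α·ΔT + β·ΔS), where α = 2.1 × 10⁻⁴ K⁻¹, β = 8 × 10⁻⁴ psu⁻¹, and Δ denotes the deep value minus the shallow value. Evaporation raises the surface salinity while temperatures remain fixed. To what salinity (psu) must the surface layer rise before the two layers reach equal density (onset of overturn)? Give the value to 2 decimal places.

Neutral buoyancy requires −α(T_deep − T_surf) + β(S_deep − S_surf′) = 0.
S_surf′ = S_deep − (α/β)·ΔT = 36.84 − (2.1 × 10⁻⁴/8 × 10⁻⁴)·(-0.6) = 36.9975 psu.
Increase required: 36.9975 − 36.17 = 0.8275 psu.

37.00 psu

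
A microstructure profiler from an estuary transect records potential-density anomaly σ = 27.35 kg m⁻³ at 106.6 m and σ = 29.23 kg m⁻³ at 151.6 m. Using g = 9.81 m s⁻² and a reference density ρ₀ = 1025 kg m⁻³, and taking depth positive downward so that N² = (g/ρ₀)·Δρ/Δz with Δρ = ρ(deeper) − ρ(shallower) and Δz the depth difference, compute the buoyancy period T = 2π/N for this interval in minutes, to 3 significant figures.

Δρ = 1029.23 − 1027.35 = 1.88 kg m⁻³ over Δz = 151.6 − 106.6 = 45 m.
N² = (9.81/1025) × (1.88/45) = 3.9984 × 10⁻⁴ s⁻².
N = √(3.9984 × 10⁻⁴) = 0.019996 rad s⁻¹, so T = 2π/N = 314.22 s = 5.2370 min ≈ 5.24 min.

5.24 min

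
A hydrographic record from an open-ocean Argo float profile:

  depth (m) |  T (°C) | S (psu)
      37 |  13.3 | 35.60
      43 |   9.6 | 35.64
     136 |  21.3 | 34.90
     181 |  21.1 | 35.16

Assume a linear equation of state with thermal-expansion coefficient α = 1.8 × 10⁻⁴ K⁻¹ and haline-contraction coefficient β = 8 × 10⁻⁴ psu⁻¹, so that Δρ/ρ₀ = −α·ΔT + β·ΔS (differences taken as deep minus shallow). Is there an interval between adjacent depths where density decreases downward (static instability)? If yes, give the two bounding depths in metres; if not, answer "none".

Evaluate Δρ/ρ₀ = −αΔT + βΔS across each adjacent pair:
  37–43 m: −αΔT+βΔS = −(1.8 × 10⁻⁴)(-3.7)+(8 × 10⁻⁴)(+0.04) = 7.0 × 10⁻⁴ → stable
  43–136 m: −αΔT+βΔS = −(1.8 × 10⁻⁴)(+11.7)+(8 × 10⁻⁴)(-0.74) = -2.7 × 10⁻³ → UNSTABLE
  136–181 m: −αΔT+βΔS = −(1.8 × 10⁻⁴)(-0.2)+(8 × 10⁻⁴)(+0.26) = 2.4 × 10⁻⁴ → stable
The 43–136 m interval has Δρ < 0: lighter water underlies denser water.

43–136 m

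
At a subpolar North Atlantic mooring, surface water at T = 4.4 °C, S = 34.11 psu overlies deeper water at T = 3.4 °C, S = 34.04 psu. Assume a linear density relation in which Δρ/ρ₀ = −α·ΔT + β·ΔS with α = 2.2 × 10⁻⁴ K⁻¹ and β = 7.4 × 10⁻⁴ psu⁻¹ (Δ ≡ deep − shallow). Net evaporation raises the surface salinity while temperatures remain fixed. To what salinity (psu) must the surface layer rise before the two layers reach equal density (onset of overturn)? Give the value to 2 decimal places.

34.34 psu

Neutral buoyancy requires −α(T_deep − T_surf) + β(S_deep − S_surf′) = 0.
S_surf′ = S_deep − (α/β)·ΔT = 34.04 − (2.2 × 10⁻⁴/7.4 × 10⁻⁴)·(-1.0) = 34.3373 psu.
Increase required: 34.3373 − 34.11 = 0.2273 psu.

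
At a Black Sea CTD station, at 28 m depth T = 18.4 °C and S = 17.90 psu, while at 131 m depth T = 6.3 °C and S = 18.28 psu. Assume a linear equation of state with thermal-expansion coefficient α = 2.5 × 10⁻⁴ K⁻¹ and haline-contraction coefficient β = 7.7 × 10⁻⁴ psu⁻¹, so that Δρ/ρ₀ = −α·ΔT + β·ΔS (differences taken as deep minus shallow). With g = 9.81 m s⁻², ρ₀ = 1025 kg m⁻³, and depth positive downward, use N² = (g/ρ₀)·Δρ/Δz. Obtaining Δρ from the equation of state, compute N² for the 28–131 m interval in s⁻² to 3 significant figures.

ΔT = -12.1 K, ΔS = +0.38 psu (deep − shallow).
Δρ/ρ₀ = −αΔT + βΔS = 3.025 × 10⁻³ + 2.926 × 10⁻⁴ = 3.3176 × 10⁻³, so Δρ ≈ 3.401 kg m⁻³.
N² = (g/ρ₀)·Δρ/Δz = g·(Δρ/ρ₀)/Δz = 9.81 × 3.3176 × 10⁻³ / 103 = 3.1598 × 10⁻⁴ s⁻² ≈ 3.16 × 10⁻⁴ s⁻².

3.16 × 10⁻⁴ s⁻²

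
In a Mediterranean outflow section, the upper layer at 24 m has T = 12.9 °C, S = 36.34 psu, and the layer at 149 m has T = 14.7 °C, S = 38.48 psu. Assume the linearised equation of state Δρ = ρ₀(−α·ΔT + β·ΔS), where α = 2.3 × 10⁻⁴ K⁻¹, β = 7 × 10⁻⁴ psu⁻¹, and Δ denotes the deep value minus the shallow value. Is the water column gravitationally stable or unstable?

stable

ΔT = 14.7 − 12.9 = +1.8 K and ΔS = 38.48 − 36.34 = +2.14 psu (deep − shallow).
−αΔT = -4.14 × 10⁻⁴; βΔS = 1.498 × 10⁻³; sum Δρ/ρ₀ = 1.084 × 10⁻³.
Δρ/ρ₀ > 0, so Δρ > 0: deeper water is denser → statically stable.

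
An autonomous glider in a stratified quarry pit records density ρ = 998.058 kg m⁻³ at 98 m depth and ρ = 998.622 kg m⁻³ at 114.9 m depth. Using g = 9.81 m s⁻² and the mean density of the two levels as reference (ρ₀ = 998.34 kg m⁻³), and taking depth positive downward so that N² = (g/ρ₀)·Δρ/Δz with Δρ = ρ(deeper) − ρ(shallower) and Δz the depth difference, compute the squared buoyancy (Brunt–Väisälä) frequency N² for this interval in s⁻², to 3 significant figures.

3.28 × 10⁻⁴ s⁻²

Δρ = 998.622 − 998.058 = 0.564 kg m⁻³ over Δz = 114.9 − 98 = 16.9 m.
N² = (9.81/998.34) × (0.564/16.9) = 3.2793 × 10⁻⁴ s⁻² ≈ 3.28 × 10⁻⁴ s⁻².
N² > 0, so the interval is statically stable.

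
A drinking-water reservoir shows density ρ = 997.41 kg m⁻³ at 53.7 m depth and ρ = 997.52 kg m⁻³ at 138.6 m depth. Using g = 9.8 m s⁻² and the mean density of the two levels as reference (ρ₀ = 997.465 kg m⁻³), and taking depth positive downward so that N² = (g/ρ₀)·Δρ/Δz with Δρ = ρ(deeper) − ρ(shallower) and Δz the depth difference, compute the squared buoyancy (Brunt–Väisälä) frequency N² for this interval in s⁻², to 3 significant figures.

Δρ = 997.52 − 997.41 = 0.11 kg m⁻³ over Δz = 138.6 − 53.7 = 84.9 m.
N² = (9.8/997.465) × (0.11/84.9) = 1.2730 × 10⁻⁵ s⁻² ≈ 1.27 × 10⁻⁵ s⁻².
N² > 0, so the interval is statically stable.

1.27 × 10⁻⁵ s⁻²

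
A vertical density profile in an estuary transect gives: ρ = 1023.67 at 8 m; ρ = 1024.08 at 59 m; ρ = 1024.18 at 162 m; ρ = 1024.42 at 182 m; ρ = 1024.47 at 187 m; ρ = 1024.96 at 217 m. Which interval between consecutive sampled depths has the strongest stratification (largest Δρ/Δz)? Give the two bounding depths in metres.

187–217 m

Compute the density gradient over each adjacent pair:
  8–59 m: Δρ/Δz = 0.41/51 = 8.0 × 10⁻³ kg m⁻⁴
  59–162 m: Δρ/Δz = 0.10/103 = 9.7 × 10⁻⁴ kg m⁻⁴
  162–182 m: Δρ/Δz = 0.24/20 = 0.012 kg m⁻⁴
  182–187 m: Δρ/Δz = 0.05/5 = 0.010 kg m⁻⁴
  187–217 m: Δρ/Δz = 0.49/30 = 0.016 kg m⁻⁴
The largest gradient is in the 187–217 m interval — the pycnocline.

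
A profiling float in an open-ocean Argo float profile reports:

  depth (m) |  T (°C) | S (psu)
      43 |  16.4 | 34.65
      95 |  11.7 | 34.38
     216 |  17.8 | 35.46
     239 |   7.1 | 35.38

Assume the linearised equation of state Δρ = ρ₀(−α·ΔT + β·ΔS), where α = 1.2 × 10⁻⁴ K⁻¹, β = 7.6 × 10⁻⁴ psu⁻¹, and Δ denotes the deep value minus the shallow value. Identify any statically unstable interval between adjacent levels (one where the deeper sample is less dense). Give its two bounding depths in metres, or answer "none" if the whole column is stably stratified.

none

Evaluate Δρ/ρ₀ = −αΔT + βΔS across each adjacent pair:
  43–95 m: −αΔT+βΔS = −(1.2 × 10⁻⁴)(-4.7)+(7.6 × 10⁻⁴)(-0.27) = 3.6 × 10⁻⁴ → stable
  95–216 m: −αΔT+βΔS = −(1.2 × 10⁻⁴)(+6.1)+(7.6 × 10⁻⁴)(+1.08) = 8.9 × 10⁻⁵ → stable
  216–239 m: −αΔT+βΔS = −(1.2 × 10⁻⁴)(-10.7)+(7.6 × 10⁻⁴)(-0.08) = 1.2 × 10⁻³ → stable
Every interval has Δρ > 0: the column is stably stratified throughout.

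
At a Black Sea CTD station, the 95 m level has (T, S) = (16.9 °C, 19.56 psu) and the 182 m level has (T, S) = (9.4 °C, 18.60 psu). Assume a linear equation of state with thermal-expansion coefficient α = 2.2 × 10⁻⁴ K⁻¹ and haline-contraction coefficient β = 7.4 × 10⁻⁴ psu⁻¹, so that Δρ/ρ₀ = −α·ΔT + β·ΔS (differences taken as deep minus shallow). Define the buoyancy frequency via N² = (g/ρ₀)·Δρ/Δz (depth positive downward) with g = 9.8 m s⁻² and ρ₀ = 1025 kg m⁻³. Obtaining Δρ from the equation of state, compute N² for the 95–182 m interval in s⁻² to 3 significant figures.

1.06 × 10⁻⁴ s⁻²

ΔT = -7.5 K, ΔS = -0.96 psu (deep − shallow).
Δρ/ρ₀ = −αΔT + βΔS = 1.65 × 10⁻³ − 7.104 × 10⁻⁴ = 9.396 × 10⁻⁴, so Δρ ≈ 0.9631 kg m⁻³.
N² = (g/ρ₀)·Δρ/Δz = g·(Δρ/ρ₀)/Δz = 9.8 × 9.396 × 10⁻⁴ / 87 = 1.0584 × 10⁻⁴ s⁻² ≈ 1.06 × 10⁻⁴ s⁻².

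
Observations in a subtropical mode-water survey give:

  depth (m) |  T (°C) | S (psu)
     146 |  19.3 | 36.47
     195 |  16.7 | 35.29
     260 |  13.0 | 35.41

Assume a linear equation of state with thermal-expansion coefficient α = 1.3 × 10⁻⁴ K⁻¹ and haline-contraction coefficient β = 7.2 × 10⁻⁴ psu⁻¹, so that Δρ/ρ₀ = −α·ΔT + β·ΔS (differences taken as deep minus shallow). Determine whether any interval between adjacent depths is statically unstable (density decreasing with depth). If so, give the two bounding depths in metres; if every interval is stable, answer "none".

Evaluate Δρ/ρ₀ = −αΔT + βΔS across each adjacent pair:
  146–195 m: −αΔT+βΔS = −(1.3 × 10⁻⁴)(-2.6)+(7.2 × 10⁻⁴)(-1.18) = -5.1 × 10⁻⁴ → UNSTABLE
  195–260 m: −αΔT+βΔS = −(1.3 × 10⁻⁴)(-3.7)+(7.2 × 10⁻⁴)(+0.12) = 5.7 × 10⁻⁴ → stable
The 146–195 m interval has Δρ < 0: lighter water underlies denser water.

146–195 m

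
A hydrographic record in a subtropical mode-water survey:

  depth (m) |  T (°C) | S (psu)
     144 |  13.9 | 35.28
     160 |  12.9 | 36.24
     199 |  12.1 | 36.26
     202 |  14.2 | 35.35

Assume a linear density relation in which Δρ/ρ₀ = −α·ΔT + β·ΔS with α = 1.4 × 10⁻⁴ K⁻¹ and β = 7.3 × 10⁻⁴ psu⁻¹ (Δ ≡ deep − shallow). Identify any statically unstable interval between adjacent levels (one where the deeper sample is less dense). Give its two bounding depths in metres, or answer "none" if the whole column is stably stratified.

Evaluate Δρ/ρ₀ = −αΔT + βΔS across each adjacent pair:
  144–160 m: −αΔT+βΔS = −(1.4 × 10⁻⁴)(-1.0)+(7.3 × 10⁻⁴)(+0.96) = 8.4 × 10⁻⁴ → stable
  160–199 m: −αΔT+βΔS = −(1.4 × 10⁻⁴)(-0.8)+(7.3 × 10⁻⁴)(+0.02) = 1.3 × 10⁻⁴ → stable
  199–202 m: −αΔT+βΔS = −(1.4 × 10⁻⁴)(+2.1)+(7.3 × 10⁻⁴)(-0.91) = -9.6 × 10⁻⁴ → UNSTABLE
The 199–202 m interval has Δρ < 0: lighter water underlies denser water.

199–202 m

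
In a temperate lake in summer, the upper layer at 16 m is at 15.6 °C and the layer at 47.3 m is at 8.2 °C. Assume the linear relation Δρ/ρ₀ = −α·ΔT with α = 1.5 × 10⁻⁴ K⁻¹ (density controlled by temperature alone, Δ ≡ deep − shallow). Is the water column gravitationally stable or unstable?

ΔT = 8.2 − 15.6 = -7.4 K, so Δρ/ρ₀ = −αΔT = 1.11 × 10⁻³.
Δρ/ρ₀ > 0, so Δρ > 0: deeper water is denser → statically stable.

stable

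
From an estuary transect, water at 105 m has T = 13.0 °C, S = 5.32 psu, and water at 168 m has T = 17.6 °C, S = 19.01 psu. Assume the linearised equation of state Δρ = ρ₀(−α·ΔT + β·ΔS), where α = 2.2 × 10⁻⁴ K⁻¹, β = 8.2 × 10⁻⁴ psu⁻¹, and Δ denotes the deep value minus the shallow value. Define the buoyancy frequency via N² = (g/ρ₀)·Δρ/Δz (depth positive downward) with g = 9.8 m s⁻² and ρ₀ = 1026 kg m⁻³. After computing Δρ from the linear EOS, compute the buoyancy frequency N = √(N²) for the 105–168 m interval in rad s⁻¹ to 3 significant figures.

ΔT = +4.6 K, ΔS = +13.69 psu (deep − shallow).
Δρ/ρ₀ = −αΔT + βΔS = -1.012 × 10⁻³ + 0.0112258 = 0.0102138, so Δρ ≈ 10.48 kg m⁻³.
N² = (g/ρ₀)·Δρ/Δz = g·(Δρ/ρ₀)/Δz = 9.8 × 0.0102138 / 63 = 1.5888 × 10⁻³ s⁻².
N = √(1.5888 × 10⁻³) = 0.039860 rad s⁻¹ ≈ 0.0399 rad s⁻¹.

0.0399 rad s⁻¹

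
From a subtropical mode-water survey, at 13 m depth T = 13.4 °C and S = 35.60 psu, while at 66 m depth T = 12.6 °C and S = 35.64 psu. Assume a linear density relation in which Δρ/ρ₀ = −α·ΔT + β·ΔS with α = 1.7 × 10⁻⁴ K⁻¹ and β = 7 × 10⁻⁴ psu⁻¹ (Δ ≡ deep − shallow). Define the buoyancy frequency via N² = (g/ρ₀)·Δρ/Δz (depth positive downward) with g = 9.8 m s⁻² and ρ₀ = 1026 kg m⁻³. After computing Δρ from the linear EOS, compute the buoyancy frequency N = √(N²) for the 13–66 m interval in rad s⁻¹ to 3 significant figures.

ΔT = -0.8 K, ΔS = +0.04 psu (deep − shallow).
Δρ/ρ₀ = −αΔT + βΔS = 1.36 × 10⁻⁴ + 2.80 × 10⁻⁵ = 1.64 × 10⁻⁴, so Δρ ≈ 0.1683 kg m⁻³.
N² = (g/ρ₀)·Δρ/Δz = g·(Δρ/ρ₀)/Δz = 9.8 × 1.64 × 10⁻⁴ / 53 = 3.0325 × 10⁻⁵ s⁻².
N = √(3.0325 × 10⁻⁵) = 5.5068 × 10⁻³ rad s⁻¹ ≈ 5.51 × 10⁻³ rad s⁻¹.

5.51 × 10⁻³ rad s⁻¹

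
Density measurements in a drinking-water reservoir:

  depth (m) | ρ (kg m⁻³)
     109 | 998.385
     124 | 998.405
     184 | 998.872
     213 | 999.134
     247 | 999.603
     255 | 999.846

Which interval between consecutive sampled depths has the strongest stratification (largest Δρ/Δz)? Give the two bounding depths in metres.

247–255 m

Compute the density gradient over each adjacent pair:
  109–124 m: Δρ/Δz = 0.020/15 = 1.3 × 10⁻³ kg m⁻⁴
  124–184 m: Δρ/Δz = 0.467/60 = 7.8 × 10⁻³ kg m⁻⁴
  184–213 m: Δρ/Δz = 0.262/29 = 9.0 × 10⁻³ kg m⁻⁴
  213–247 m: Δρ/Δz = 0.469/34 = 0.014 kg m⁻⁴
  247–255 m: Δρ/Δz = 0.243/8 = 0.030 kg m⁻⁴
The largest gradient is in the 247–255 m interval — the pycnocline.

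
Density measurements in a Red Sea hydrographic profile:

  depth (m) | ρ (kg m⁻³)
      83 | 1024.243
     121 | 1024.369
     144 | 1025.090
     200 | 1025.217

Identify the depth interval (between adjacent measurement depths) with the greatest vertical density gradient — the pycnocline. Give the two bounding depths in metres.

Compute the density gradient over each adjacent pair:
  83–121 m: Δρ/Δz = 0.126/38 = 3.3 × 10⁻³ kg m⁻⁴
  121–144 m: Δρ/Δz = 0.721/23 = 0.031 kg m⁻⁴
  144–200 m: Δρ/Δz = 0.127/56 = 2.3 × 10⁻³ kg m⁻⁴
The largest gradient is in the 121–144 m interval — the pycnocline.

121–144 m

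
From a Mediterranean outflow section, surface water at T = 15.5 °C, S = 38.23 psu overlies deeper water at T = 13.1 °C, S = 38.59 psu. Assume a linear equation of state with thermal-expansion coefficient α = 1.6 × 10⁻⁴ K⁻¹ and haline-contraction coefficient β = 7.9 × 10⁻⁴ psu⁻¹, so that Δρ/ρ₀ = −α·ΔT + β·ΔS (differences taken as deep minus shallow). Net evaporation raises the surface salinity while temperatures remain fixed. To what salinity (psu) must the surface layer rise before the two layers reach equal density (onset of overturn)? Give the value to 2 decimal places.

39.08 psu

Neutral buoyancy requires −α(T_deep − T_surf) + β(S_deep − S_surf′) = 0.
S_surf′ = S_deep − (α/β)·ΔT = 38.59 − (1.6 × 10⁻⁴/7.9 × 10⁻⁴)·(-2.4) = 39.0761 psu.
Increase required: 39.0761 − 38.23 = 0.8461 psu.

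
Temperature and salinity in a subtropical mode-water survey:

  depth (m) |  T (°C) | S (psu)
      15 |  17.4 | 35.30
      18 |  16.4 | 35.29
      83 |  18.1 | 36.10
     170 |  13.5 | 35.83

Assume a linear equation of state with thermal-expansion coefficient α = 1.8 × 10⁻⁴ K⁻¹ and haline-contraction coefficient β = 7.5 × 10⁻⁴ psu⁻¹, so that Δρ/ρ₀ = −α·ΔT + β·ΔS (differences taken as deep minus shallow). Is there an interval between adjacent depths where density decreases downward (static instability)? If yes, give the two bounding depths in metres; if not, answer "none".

none

Evaluate Δρ/ρ₀ = −αΔT + βΔS across each adjacent pair:
  15–18 m: −αΔT+βΔS = −(1.8 × 10⁻⁴)(-1.0)+(7.5 × 10⁻⁴)(-0.01) = 1.7 × 10⁻⁴ → stable
  18–83 m: −αΔT+βΔS = −(1.8 × 10⁻⁴)(+1.7)+(7.5 × 10⁻⁴)(+0.81) = 3.0 × 10⁻⁴ → stable
  83–170 m: −αΔT+βΔS = −(1.8 × 10⁻⁴)(-4.6)+(7.5 × 10⁻⁴)(-0.27) = 6.3 × 10⁻⁴ → stable
Every interval has Δρ > 0: the column is stably stratified throughout.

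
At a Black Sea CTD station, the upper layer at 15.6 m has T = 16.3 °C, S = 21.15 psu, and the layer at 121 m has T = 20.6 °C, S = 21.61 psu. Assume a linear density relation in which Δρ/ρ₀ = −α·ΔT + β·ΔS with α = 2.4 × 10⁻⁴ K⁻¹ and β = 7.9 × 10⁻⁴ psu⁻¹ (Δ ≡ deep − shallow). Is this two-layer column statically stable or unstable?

unstable

ΔT = 20.6 − 16.3 = +4.3 K and ΔS = 21.61 − 21.15 = +0.46 psu (deep − shallow).
−αΔT = -1.032 × 10⁻³; βΔS = 3.634 × 10⁻⁴; sum Δρ/ρ₀ = -6.686 × 10⁻⁴.
Δρ/ρ₀ < 0, so Δρ < 0: deeper water is lighter → statically unstable; the column would overturn.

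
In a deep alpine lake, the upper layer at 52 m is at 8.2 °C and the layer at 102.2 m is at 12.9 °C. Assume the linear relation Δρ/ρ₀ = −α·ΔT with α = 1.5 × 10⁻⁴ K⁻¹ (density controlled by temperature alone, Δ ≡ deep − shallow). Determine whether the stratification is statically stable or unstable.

unstable

ΔT = 12.9 − 8.2 = +4.7 K, so Δρ/ρ₀ = −αΔT = -7.05 × 10⁻⁴.
Δρ/ρ₀ < 0, so Δρ < 0: deeper water is lighter → statically unstable; the column would overturn.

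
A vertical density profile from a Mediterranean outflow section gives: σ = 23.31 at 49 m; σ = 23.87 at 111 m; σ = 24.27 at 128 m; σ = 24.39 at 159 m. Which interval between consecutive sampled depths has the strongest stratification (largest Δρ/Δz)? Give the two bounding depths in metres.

111–128 m

Compute the density gradient over each adjacent pair:
  49–111 m: Δρ/Δz = 0.56/62 = 9.0 × 10⁻³ kg m⁻⁴
  111–128 m: Δρ/Δz = 0.40/17 = 0.024 kg m⁻⁴
  128–159 m: Δρ/Δz = 0.12/31 = 3.9 × 10⁻³ kg m⁻⁴
The largest gradient is in the 111–128 m interval — the pycnocline.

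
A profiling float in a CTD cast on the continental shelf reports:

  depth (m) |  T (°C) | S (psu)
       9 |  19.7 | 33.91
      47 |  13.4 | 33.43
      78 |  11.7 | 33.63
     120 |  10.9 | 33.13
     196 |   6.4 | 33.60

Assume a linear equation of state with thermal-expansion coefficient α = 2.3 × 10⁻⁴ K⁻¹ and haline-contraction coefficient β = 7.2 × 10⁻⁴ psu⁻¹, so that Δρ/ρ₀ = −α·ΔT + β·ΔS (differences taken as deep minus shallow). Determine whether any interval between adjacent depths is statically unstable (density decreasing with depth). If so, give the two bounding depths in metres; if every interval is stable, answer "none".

Evaluate Δρ/ρ₀ = −αΔT + βΔS across each adjacent pair:
  9–47 m: −αΔT+βΔS = −(2.3 × 10⁻⁴)(-6.3)+(7.2 × 10⁻⁴)(-0.48) = 1.1 × 10⁻³ → stable
  47–78 m: −αΔT+βΔS = −(2.3 × 10⁻⁴)(-1.7)+(7.2 × 10⁻⁴)(+0.20) = 5.3 × 10⁻⁴ → stable
  78–120 m: −αΔT+βΔS = −(2.3 × 10⁻⁴)(-0.8)+(7.2 × 10⁻⁴)(-0.50) = -1.8 × 10⁻⁴ → UNSTABLE
  120–196 m: −αΔT+βΔS = −(2.3 × 10⁻⁴)(-4.5)+(7.2 × 10⁻⁴)(+0.47) = 1.4 × 10⁻³ → stable
The 78–120 m interval has Δρ < 0: lighter water underlies denser water.

78–120 m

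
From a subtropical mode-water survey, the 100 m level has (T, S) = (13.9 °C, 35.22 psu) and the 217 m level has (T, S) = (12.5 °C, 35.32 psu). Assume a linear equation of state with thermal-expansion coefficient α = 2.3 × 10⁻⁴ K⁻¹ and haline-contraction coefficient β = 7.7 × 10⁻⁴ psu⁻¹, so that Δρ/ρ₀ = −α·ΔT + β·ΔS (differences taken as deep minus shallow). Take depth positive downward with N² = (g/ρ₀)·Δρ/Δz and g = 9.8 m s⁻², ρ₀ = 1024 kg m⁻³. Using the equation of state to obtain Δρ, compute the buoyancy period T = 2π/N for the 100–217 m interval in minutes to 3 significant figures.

18.1 min

ΔT = -1.4 K, ΔS = +0.10 psu (deep − shallow).
Δρ/ρ₀ = −αΔT + βΔS = 3.22 × 10⁻⁴ + 7.70 × 10⁻⁵ = 3.99 × 10⁻⁴, so Δρ ≈ 0.4086 kg m⁻³.
N² = (g/ρ₀)·Δρ/Δz = g·(Δρ/ρ₀)/Δz = 9.8 × 3.99 × 10⁻⁴ / 117 = 3.3421 × 10⁻⁵ s⁻².
N = √(3.3421 × 10⁻⁵) = 5.7811 × 10⁻³ rad s⁻¹ → T = 2π/N = 1.0868 × 10³ s = 18.113 min ≈ 18.1 min.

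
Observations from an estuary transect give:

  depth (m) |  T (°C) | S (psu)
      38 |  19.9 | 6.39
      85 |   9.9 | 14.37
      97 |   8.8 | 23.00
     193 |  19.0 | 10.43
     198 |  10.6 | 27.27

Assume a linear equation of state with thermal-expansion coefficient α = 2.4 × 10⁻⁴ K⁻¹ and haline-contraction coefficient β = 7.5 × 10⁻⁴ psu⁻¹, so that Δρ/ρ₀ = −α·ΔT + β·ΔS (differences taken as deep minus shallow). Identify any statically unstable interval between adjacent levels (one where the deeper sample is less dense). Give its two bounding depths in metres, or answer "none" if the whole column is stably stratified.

97–193 m

Evaluate Δρ/ρ₀ = −αΔT + βΔS across each adjacent pair:
  38–85 m: −αΔT+βΔS = −(2.4 × 10⁻⁴)(-10.0)+(7.5 × 10⁻⁴)(+7.98) = 8.4 × 10⁻³ → stable
  85–97 m: −αΔT+βΔS = −(2.4 × 10⁻⁴)(-1.1)+(7.5 × 10⁻⁴)(+8.63) = 6.7 × 10⁻³ → stable
  97–193 m: −αΔT+βΔS = −(2.4 × 10⁻⁴)(+10.2)+(7.5 × 10⁻⁴)(-12.57) = -0.012 → UNSTABLE
  193–198 m: −αΔT+βΔS = −(2.4 × 10⁻⁴)(-8.4)+(7.5 × 10⁻⁴)(+16.84) = 0.015 → stable
The 97–193 m interval has Δρ < 0: lighter water underlies denser water.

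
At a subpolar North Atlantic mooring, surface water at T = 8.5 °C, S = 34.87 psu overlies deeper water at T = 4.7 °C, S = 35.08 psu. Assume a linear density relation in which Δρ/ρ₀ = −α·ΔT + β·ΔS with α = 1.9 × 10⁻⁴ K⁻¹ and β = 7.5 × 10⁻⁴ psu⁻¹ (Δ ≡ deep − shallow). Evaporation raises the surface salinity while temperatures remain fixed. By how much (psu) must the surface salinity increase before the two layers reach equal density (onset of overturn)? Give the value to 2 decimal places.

1.17 psu

Neutral buoyancy requires −α(T_deep − T_surf) + β(S_deep − S_surf′) = 0.
S_surf′ = S_deep − (α/β)·ΔT = 35.08 − (1.9 × 10⁻⁴/7.5 × 10⁻⁴)·(-3.8) = 36.0427 psu.
Increase required: 36.0427 − 34.87 = 1.1727 psu.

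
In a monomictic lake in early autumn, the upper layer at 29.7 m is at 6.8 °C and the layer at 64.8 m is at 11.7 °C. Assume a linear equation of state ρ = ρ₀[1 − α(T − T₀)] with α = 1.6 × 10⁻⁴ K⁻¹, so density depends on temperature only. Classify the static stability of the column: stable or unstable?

unstable

ΔT = 11.7 − 6.8 = +4.9 K, so Δρ/ρ₀ = −αΔT = -7.84 × 10⁻⁴.
Δρ/ρ₀ < 0, so Δρ < 0: deeper water is lighter → statically unstable; the column would overturn.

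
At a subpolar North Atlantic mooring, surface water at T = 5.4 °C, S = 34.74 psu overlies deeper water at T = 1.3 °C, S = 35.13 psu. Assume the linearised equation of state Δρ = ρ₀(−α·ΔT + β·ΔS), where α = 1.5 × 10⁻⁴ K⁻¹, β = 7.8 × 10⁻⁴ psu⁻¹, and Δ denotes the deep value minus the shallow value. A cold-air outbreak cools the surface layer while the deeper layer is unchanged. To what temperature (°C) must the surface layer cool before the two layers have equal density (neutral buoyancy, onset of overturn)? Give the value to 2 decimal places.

Neutral buoyancy requires Δρ = 0, i.e. −α(T_deep − T_surf′) + β(S_deep − S_surf) = 0.
T_surf′ = T_deep − (β/α)·ΔS = 1.3 − (7.8 × 10⁻⁴/1.5 × 10⁻⁴)·(+0.39) = -0.7280 °C.
Cooling required: 5.4 − (-0.7280) = 6.1280 °C.

-0.73 °C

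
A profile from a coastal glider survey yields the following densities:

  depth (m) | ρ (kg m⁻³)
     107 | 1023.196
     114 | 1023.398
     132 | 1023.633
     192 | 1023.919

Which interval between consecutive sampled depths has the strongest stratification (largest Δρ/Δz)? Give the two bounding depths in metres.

107–114 m

Compute the density gradient over each adjacent pair:
  107–114 m: Δρ/Δz = 0.202/7 = 0.029 kg m⁻⁴
  114–132 m: Δρ/Δz = 0.235/18 = 0.013 kg m⁻⁴
  132–192 m: Δρ/Δz = 0.286/60 = 4.8 × 10⁻³ kg m⁻⁴
The largest gradient is in the 107–114 m interval — the pycnocline.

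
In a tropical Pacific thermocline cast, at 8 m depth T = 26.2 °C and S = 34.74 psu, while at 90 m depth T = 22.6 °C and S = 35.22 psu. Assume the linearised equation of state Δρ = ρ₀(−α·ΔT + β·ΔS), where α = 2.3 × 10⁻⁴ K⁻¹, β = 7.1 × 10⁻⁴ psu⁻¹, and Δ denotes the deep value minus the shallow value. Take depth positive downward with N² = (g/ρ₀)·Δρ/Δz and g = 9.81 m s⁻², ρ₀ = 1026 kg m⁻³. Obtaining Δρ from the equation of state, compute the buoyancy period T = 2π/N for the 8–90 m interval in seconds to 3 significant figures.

531 s

ΔT = -3.6 K, ΔS = +0.48 psu (deep − shallow).
Δρ/ρ₀ = −αΔT + βΔS = 8.28 × 10⁻⁴ + 3.408 × 10⁻⁴ = 1.1688 × 10⁻³, so Δρ ≈ 1.199 kg m⁻³.
N² = (g/ρ₀)·Δρ/Δz = g·(Δρ/ρ₀)/Δz = 9.81 × 1.1688 × 10⁻³ / 82 = 1.3983 × 10⁻⁴ s⁻².
N = √(1.3983 × 10⁻⁴) = 0.011825 rad s⁻¹ → T = 2π/N = 531.35 s ≈ 531 s.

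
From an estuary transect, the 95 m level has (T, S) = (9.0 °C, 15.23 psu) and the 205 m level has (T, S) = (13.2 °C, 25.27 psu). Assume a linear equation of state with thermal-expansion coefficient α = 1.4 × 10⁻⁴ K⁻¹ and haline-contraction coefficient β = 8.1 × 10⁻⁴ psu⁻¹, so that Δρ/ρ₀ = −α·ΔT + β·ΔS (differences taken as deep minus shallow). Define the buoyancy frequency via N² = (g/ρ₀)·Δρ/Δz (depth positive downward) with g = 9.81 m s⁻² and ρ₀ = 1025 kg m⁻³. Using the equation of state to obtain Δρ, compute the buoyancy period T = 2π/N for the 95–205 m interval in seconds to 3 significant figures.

242 s

ΔT = +4.2 K, ΔS = +10.04 psu (deep − shallow).
Δρ/ρ₀ = −αΔT + βΔS = -5.88 × 10⁻⁴ + 8.1324 × 10⁻³ = 7.5444 × 10⁻³, so Δρ ≈ 7.733 kg m⁻³.
N² = (g/ρ₀)·Δρ/Δz = g·(Δρ/ρ₀)/Δz = 9.81 × 7.5444 × 10⁻³ / 110 = 6.7282 × 10⁻⁴ s⁻².
N = √(6.7282 × 10⁻⁴) = 0.025939 rad s⁻¹ → T = 2π/N = 242.23 s ≈ 242 s.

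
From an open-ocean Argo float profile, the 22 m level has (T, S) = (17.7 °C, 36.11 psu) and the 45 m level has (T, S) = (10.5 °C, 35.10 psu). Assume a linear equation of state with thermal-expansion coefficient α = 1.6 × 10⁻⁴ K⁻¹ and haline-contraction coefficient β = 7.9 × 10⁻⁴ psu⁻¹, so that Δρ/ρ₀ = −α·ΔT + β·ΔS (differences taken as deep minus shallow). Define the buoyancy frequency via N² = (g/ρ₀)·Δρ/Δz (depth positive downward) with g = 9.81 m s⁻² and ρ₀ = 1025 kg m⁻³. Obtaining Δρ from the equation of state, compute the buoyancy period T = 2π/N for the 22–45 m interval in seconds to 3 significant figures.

ΔT = -7.2 K, ΔS = -1.01 psu (deep − shallow).
Δρ/ρ₀ = −αΔT + βΔS = 1.152 × 10⁻³ − 7.979 × 10⁻⁴ = 3.541 × 10⁻⁴, so Δρ ≈ 0.3630 kg m⁻³.
N² = (g/ρ₀)·Δρ/Δz = g·(Δρ/ρ₀)/Δz = 9.81 × 3.541 × 10⁻⁴ / 23 = 1.5103 × 10⁻⁴ s⁻².
N = √(1.5103 × 10⁻⁴) = 0.012289 rad s⁻¹ → T = 2π/N = 511.29 s ≈ 511 s.

511 s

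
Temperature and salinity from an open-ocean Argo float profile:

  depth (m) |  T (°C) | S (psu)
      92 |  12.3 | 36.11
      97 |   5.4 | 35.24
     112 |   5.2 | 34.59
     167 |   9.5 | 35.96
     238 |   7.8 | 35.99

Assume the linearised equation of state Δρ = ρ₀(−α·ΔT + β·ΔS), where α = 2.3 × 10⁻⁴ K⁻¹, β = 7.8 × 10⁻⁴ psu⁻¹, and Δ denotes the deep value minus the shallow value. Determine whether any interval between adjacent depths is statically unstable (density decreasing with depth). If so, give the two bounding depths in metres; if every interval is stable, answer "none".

97–112 m

Evaluate Δρ/ρ₀ = −αΔT + βΔS across each adjacent pair:
  92–97 m: −αΔT+βΔS = −(2.3 × 10⁻⁴)(-6.9)+(7.8 × 10⁻⁴)(-0.87) = 9.1 × 10⁻⁴ → stable
  97–112 m: −αΔT+βΔS = −(2.3 × 10⁻⁴)(-0.2)+(7.8 × 10⁻⁴)(-0.65) = -4.6 × 10⁻⁴ → UNSTABLE
  112–167 m: −αΔT+βΔS = −(2.3 × 10⁻⁴)(+4.3)+(7.8 × 10⁻⁴)(+1.37) = 8.0 × 10⁻⁵ → stable
  167–238 m: −αΔT+βΔS = −(2.3 × 10⁻⁴)(-1.7)+(7.8 × 10⁻⁴)(+0.03) = 4.1 × 10⁻⁴ → stable
The 97–112 m interval has Δρ < 0: lighter water underlies denser water.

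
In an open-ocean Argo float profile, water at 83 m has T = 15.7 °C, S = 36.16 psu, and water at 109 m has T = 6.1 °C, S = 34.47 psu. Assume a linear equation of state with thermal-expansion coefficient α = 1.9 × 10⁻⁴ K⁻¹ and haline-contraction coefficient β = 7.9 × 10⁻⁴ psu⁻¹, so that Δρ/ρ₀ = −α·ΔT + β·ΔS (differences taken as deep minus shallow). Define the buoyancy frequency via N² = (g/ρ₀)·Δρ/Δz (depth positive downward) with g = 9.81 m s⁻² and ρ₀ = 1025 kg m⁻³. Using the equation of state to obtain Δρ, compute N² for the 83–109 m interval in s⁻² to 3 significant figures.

1.84 × 10⁻⁴ s⁻²

ΔT = -9.6 K, ΔS = -1.69 psu (deep − shallow).
Δρ/ρ₀ = −αΔT + βΔS = 1.824 × 10⁻³ − 1.3351 × 10⁻³ = 4.889 × 10⁻⁴, so Δρ ≈ 0.5011 kg m⁻³.
N² = (g/ρ₀)·Δρ/Δz = g·(Δρ/ρ₀)/Δz = 9.81 × 4.889 × 10⁻⁴ / 26 = 1.8447 × 10⁻⁴ s⁻² ≈ 1.84 × 10⁻⁴ s⁻².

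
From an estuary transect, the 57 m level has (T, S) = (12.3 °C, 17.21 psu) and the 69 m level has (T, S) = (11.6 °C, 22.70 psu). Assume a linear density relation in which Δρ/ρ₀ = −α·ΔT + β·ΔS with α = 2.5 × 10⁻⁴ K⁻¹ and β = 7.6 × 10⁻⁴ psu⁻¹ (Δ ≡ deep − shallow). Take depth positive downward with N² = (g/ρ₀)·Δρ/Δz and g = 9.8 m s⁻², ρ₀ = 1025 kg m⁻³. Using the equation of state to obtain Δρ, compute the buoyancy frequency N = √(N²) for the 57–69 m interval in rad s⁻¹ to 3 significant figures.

ΔT = -0.7 K, ΔS = +5.49 psu (deep − shallow).
Δρ/ρ₀ = −αΔT + βΔS = 1.75 × 10⁻⁴ + 4.1724 × 10⁻³ = 4.3474 × 10⁻³, so Δρ ≈ 4.456 kg m⁻³.
N² = (g/ρ₀)·Δρ/Δz = g·(Δρ/ρ₀)/Δz = 9.8 × 4.3474 × 10⁻³ / 12 = 3.5504 × 10⁻³ s⁻².
N = √(3.5504 × 10⁻³) = 0.059585 rad s⁻¹ ≈ 0.0596 rad s⁻¹.

0.0596 rad s⁻¹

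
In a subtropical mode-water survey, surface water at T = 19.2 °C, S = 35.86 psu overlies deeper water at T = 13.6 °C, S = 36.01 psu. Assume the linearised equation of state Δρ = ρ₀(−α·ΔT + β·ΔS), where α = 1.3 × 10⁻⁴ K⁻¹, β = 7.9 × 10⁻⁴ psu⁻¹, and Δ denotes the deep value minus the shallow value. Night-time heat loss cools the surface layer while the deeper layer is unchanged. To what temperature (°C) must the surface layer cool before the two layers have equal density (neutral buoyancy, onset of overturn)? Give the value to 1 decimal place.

Neutral buoyancy requires Δρ = 0, i.e. −α(T_deep − T_surf′) + β(S_deep − S_surf) = 0.
T_surf′ = T_deep − (β/α)·ΔS = 13.6 − (7.9 × 10⁻⁴/1.3 × 10⁻⁴)·(+0.15) = 12.688 °C.
Cooling required: 19.2 − (12.688) = 6.512 °C.

12.7 °C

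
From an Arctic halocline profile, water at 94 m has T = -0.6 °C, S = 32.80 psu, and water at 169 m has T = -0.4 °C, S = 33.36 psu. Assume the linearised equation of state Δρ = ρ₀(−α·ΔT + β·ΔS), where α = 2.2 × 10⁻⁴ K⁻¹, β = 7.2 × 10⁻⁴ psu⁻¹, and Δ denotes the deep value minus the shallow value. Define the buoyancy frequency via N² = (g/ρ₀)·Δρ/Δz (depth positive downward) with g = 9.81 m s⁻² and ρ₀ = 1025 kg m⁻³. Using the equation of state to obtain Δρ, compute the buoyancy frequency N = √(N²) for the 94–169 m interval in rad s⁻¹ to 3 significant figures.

6.85 × 10⁻³ rad s⁻¹

ΔT = +0.2 K, ΔS = +0.56 psu (deep − shallow).
Δρ/ρ₀ = −αΔT + βΔS = -4.40 × 10⁻⁵ + 4.032 × 10⁻⁴ = 3.592 × 10⁻⁴, so Δρ ≈ 0.3682 kg m⁻³.
N² = (g/ρ₀)·Δρ/Δz = g·(Δρ/ρ₀)/Δz = 9.81 × 3.592 × 10⁻⁴ / 75 = 4.6983 × 10⁻⁵ s⁻².
N = √(4.6983 × 10⁻⁵) = 6.8544 × 10⁻³ rad s⁻¹ ≈ 6.85 × 10⁻³ rad s⁻¹.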